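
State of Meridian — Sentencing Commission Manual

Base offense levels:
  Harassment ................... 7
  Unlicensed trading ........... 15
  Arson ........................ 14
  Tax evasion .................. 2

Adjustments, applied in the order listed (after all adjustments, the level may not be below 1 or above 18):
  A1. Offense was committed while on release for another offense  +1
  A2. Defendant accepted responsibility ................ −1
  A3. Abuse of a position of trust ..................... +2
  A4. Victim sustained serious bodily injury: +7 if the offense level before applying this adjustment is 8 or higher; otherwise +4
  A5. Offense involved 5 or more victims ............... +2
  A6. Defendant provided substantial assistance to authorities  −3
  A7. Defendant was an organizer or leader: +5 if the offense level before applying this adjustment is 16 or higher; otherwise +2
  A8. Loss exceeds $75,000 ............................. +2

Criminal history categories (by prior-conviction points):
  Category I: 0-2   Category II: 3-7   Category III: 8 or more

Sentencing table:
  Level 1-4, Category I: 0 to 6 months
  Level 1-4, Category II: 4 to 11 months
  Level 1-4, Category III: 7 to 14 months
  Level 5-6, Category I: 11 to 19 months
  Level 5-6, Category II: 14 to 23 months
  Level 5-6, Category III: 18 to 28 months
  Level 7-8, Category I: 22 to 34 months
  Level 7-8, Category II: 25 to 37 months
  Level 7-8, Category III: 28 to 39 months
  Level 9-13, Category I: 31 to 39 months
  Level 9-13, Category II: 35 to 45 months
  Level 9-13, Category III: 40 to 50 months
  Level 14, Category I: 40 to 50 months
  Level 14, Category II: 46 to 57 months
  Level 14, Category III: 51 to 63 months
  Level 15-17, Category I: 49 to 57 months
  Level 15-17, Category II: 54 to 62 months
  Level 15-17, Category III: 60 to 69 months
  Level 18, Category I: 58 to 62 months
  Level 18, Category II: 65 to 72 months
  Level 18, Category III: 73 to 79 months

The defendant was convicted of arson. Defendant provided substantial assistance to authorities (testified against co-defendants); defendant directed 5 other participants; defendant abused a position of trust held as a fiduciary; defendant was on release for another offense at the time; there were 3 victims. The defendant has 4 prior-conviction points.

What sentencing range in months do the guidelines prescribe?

Base offense level for arson: 14.
A1 applies: 14 + 1 = 15.
A2 does not apply.
A3 applies: 15 + 2 = 17.
A6 applies: 17 − 3 = 14.
A7 applies (level before this adjustment is 14 < 16, so +2): 14 + 2 = 16.
A8 does not apply.
Final offense level: 16.
Criminal history: 4 prior points → Category II (3-7).
Level 16 falls in the 15-17 band.
Grid: Level 15-17 × Category II = 54-62 months.

54-62 months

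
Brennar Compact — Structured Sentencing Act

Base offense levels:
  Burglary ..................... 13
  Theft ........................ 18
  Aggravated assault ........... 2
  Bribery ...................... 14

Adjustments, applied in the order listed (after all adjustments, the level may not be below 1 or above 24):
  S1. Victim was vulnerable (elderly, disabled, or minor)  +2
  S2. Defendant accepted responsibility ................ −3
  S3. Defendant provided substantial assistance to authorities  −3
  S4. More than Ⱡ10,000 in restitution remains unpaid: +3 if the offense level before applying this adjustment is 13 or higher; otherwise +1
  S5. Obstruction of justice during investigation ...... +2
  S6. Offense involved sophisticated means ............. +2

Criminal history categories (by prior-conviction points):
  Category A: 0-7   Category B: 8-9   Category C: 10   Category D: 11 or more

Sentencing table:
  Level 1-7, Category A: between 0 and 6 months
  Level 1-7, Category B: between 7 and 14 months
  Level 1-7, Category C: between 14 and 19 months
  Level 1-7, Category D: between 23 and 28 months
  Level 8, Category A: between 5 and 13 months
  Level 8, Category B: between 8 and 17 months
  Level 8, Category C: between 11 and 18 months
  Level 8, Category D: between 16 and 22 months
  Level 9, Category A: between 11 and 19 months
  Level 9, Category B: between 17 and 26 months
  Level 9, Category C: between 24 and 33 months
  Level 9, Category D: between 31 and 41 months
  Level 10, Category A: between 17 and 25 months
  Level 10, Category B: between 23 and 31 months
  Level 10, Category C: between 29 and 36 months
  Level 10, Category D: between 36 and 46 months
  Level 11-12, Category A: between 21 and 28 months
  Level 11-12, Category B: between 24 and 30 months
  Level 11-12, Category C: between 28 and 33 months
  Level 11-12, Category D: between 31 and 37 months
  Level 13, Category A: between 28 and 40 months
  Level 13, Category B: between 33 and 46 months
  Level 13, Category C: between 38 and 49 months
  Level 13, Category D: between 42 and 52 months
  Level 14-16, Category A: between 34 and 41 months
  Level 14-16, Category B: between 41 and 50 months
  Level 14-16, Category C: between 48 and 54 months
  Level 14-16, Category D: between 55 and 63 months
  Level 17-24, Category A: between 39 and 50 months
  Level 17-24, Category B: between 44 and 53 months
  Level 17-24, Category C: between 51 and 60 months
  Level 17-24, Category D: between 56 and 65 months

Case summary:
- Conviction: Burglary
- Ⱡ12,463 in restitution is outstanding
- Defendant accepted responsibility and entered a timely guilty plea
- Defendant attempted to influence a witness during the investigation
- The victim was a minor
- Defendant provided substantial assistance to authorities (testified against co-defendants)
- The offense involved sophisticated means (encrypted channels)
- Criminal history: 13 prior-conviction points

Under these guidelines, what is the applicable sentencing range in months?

55-63 months

Base offense level for burglary: 13.
S1 applies: 13 + 2 = 15.
S2 applies: 15 − 3 = 12.
S3 applies: 12 − 3 = 9.
S4 applies (level before this adjustment is 9 < 13, so +1): 9 + 1 = 10.
S5 applies: 10 + 2 = 12.
S6 applies: 12 + 2 = 14.
Final offense level: 14.
Criminal history: 13 prior points → Category D (11+).
Level 14 falls in the 14-16 band.
Grid: Level 14-16 × Category D = 55-63 months.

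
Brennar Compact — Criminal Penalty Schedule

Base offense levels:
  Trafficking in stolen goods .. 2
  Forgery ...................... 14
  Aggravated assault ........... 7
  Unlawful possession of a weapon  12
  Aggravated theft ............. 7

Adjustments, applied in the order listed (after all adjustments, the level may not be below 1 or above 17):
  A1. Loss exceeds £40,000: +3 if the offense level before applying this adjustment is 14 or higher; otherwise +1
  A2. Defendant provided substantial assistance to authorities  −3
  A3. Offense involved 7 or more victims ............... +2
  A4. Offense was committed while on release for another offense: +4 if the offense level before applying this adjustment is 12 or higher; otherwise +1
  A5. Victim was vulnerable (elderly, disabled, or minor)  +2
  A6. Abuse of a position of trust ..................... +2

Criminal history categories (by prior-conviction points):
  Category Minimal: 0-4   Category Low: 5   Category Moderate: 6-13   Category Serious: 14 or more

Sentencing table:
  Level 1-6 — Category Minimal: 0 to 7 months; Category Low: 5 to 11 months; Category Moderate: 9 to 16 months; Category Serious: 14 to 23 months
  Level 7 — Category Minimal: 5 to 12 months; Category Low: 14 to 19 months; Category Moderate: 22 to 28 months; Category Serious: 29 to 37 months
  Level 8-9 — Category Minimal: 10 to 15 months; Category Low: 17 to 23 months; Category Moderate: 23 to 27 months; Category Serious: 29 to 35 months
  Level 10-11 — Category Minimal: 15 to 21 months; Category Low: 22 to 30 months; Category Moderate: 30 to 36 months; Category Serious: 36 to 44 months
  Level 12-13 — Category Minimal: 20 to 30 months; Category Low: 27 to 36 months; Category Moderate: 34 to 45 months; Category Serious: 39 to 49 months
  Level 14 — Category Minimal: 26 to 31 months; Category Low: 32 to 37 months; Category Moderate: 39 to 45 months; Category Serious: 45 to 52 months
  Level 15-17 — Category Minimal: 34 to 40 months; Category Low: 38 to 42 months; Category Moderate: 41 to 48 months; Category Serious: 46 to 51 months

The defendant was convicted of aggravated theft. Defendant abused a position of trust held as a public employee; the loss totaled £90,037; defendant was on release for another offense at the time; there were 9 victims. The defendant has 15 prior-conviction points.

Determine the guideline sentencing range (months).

39-49 months

Base offense level for aggravated theft: 7.
A1 applies (level before this adjustment is 7 < 14, so +1): 7 + 1 = 8.
A2 does not apply.
A3 applies: 8 + 2 = 10.
A4 applies (level before this adjustment is 10 < 12, so +1): 10 + 1 = 11.
A6 applies: 11 + 2 = 13.
Final offense level: 13.
Criminal history: 15 prior points → Category Serious (14+).
Level 13 falls in the 12-13 band.
Grid: Level 12-13 × Category Serious = 39-49 months.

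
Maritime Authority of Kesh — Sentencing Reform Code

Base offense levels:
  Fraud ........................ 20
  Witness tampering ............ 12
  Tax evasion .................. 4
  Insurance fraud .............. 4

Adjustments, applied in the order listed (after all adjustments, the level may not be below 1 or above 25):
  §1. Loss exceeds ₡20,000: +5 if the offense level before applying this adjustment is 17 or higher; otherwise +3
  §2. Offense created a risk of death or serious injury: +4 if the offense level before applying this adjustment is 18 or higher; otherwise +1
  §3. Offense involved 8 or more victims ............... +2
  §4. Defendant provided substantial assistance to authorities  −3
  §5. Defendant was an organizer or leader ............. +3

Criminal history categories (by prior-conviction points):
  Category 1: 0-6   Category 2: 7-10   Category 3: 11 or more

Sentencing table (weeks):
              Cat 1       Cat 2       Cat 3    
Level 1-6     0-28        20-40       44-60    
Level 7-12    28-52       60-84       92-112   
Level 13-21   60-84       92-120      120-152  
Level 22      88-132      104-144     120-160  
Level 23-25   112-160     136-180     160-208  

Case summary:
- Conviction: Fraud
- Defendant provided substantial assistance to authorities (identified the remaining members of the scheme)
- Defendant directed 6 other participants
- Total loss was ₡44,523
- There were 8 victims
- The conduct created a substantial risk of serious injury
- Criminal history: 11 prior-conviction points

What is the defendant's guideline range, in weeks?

160-208 weeks

Base offense level for fraud: 20.
§1 applies (level before this adjustment is 20 ≥ 17, so +5): 20 + 5 = 25.
§2 applies (level before this adjustment is 25 ≥ 18, so +4): 25 + 4 = 29.
§3 applies: 29 + 2 = 31.
§4 applies: 31 − 3 = 28.
§5 applies: 28 + 3 = 31.
Level 31 exceeds the maximum of 25; capped at 25.
Final offense level: 25.
Criminal history: 11 prior points → Category 3 (11+).
Level 25 falls in the 23-25 band.
Grid: Level 23-25 × Category 3 = 160-208 weeks.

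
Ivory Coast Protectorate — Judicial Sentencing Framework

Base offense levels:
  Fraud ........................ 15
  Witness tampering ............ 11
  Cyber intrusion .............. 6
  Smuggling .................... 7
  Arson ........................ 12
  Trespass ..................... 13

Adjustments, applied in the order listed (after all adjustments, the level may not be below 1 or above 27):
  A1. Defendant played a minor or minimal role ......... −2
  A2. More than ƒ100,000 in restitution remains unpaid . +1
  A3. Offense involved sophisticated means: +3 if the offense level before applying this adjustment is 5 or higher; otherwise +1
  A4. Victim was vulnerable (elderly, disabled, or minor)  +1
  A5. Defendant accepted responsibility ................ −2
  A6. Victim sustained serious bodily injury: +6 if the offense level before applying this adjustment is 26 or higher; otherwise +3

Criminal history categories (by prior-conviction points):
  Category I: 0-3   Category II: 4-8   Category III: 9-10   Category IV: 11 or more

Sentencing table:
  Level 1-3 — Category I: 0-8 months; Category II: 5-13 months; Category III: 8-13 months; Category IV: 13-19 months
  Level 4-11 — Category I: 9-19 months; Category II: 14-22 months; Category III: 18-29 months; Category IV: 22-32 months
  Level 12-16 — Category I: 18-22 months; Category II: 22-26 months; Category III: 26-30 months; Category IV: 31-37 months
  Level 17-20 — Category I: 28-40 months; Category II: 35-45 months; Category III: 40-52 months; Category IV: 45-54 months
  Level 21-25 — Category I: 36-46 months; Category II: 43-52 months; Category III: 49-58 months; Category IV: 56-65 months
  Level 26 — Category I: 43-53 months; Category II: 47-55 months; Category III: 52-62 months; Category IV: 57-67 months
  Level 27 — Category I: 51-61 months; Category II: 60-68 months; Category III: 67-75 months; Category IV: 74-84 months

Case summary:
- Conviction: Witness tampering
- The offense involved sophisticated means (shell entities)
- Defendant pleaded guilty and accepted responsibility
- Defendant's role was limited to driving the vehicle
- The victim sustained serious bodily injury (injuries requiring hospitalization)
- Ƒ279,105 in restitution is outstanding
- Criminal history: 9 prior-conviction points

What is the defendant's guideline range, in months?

Base offense level for witness tampering: 11.
A1 applies: 11 − 2 = 9.
A2 applies: 9 + 1 = 10.
A3 applies (level before this adjustment is 10 ≥ 5, so +3): 10 + 3 = 13.
A5 applies: 13 − 2 = 11.
A6 applies (level before this adjustment is 11 < 26, so +3): 11 + 3 = 14.
Final offense level: 14.
Criminal history: 9 prior points → Category III (9-10).
Level 14 falls in the 12-16 band.
Grid: Level 12-16 × Category III = 26-30 months.

26-30 months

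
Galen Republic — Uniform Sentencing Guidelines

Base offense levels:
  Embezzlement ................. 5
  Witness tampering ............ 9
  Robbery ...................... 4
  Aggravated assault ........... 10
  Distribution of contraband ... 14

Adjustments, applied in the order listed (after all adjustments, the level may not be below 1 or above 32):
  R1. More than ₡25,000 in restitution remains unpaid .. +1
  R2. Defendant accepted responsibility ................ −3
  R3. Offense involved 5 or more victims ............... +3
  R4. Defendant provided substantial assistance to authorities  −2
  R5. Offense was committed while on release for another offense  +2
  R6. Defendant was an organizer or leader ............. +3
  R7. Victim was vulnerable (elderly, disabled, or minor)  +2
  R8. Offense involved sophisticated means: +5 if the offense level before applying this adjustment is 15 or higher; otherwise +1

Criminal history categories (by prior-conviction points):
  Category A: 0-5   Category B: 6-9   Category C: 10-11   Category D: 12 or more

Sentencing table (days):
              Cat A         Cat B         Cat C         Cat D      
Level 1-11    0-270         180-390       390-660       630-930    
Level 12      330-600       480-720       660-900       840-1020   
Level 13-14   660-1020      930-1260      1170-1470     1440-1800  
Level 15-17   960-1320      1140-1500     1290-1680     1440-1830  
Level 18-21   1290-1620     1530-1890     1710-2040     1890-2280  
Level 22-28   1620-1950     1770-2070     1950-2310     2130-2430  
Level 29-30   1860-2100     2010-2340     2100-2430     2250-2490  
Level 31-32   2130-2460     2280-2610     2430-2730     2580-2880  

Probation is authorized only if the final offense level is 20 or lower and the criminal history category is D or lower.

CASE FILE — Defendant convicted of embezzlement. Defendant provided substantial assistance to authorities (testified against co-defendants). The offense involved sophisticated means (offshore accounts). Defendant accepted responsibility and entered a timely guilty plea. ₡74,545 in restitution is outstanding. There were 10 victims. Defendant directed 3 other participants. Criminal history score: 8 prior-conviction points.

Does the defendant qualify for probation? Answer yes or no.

Yes

Base offense level for embezzlement: 5.
R1 applies: 5 + 1 = 6.
R2 applies: 6 − 3 = 3.
R3 applies: 3 + 3 = 6.
R4 applies: 6 − 2 = 4.
R5 does not apply.
R6 applies: 4 + 3 = 7.
R7 does not apply.
R8 applies (level before this adjustment is 7 < 15, so +1): 7 + 1 = 8.
Final offense level: 8.
Criminal history: 8 prior points → Category B (6-9).
Level 8 falls in the 1-11 band.
Grid: Level 1-11 × Category B = 180-390 days.
Probation check: level 8 ≤ 20 and category B ≤ D → eligible.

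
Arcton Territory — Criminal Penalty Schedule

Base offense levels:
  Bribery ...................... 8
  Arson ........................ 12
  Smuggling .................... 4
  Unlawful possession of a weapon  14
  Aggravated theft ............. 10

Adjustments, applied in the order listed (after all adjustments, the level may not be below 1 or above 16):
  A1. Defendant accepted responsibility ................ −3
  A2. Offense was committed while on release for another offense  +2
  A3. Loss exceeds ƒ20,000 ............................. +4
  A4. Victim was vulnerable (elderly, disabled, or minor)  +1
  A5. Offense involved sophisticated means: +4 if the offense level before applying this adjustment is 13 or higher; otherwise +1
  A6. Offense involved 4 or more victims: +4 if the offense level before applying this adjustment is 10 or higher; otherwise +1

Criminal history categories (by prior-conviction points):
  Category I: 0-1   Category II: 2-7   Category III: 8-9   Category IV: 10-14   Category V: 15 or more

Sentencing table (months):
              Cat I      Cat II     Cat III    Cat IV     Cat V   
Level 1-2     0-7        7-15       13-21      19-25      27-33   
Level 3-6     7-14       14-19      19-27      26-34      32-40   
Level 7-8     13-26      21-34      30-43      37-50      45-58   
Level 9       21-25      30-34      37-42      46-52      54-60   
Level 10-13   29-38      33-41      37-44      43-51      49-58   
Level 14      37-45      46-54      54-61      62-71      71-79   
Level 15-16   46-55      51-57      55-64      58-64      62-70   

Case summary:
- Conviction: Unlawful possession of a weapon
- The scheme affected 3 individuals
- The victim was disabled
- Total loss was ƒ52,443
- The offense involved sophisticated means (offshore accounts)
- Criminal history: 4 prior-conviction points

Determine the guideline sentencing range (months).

Base offense level for unlawful possession of a weapon: 14.
A3 applies: 14 + 4 = 18.
A4 applies: 18 + 1 = 19.
A5 applies (level before this adjustment is 19 ≥ 13, so +4): 19 + 4 = 23.
A6 does not apply.
Level 23 exceeds the maximum of 16; capped at 16.
Final offense level: 16.
Criminal history: 4 prior points → Category II (2-7).
Level 16 falls in the 15-16 band.
Grid: Level 15-16 × Category II = 51-57 months.

51-57 months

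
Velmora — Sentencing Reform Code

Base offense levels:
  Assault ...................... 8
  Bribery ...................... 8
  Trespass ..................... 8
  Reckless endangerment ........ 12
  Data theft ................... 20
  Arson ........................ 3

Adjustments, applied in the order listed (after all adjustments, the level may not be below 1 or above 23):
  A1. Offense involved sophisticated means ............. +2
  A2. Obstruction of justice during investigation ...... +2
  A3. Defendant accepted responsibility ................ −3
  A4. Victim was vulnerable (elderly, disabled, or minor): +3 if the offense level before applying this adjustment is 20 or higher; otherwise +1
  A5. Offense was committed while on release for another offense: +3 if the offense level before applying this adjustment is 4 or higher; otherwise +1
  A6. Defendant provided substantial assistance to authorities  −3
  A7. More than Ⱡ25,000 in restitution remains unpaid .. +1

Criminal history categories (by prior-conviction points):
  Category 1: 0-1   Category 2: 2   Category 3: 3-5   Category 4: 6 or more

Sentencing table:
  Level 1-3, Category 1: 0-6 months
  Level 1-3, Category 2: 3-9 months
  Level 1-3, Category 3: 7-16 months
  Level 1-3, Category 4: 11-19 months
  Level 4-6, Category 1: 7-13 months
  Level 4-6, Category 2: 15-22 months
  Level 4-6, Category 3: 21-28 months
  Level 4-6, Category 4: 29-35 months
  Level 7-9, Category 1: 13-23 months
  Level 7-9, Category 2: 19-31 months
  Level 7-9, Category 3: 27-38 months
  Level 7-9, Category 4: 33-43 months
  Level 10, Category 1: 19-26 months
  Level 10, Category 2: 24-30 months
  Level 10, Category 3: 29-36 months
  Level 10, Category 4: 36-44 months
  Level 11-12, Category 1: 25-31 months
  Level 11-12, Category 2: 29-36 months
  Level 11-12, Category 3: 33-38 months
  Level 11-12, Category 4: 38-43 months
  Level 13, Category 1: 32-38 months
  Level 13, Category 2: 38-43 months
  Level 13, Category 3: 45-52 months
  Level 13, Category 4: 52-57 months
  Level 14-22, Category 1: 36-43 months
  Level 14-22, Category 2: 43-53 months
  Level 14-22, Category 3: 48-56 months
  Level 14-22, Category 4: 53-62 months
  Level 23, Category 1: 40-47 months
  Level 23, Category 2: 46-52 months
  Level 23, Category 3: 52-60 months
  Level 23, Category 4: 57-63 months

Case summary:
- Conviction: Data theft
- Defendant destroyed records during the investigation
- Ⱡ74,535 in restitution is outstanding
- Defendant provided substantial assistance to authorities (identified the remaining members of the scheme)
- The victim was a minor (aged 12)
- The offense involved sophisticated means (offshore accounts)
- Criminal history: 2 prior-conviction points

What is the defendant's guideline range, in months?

Base offense level for data theft: 20.
A1 applies: 20 + 2 = 22.
A2 applies: 22 + 2 = 24.
A4 applies (level before this adjustment is 24 ≥ 20, so +3): 24 + 3 = 27.
A5 does not apply.
A6 applies: 27 − 3 = 24.
A7 applies: 24 + 1 = 25.
Level 25 exceeds the maximum of 23; capped at 23.
Final offense level: 23.
Criminal history: 2 prior points → Category 2 (2).
Level 23 falls in the 23 band.
Grid: Level 23 × Category 2 = 46-52 months.

46-52 months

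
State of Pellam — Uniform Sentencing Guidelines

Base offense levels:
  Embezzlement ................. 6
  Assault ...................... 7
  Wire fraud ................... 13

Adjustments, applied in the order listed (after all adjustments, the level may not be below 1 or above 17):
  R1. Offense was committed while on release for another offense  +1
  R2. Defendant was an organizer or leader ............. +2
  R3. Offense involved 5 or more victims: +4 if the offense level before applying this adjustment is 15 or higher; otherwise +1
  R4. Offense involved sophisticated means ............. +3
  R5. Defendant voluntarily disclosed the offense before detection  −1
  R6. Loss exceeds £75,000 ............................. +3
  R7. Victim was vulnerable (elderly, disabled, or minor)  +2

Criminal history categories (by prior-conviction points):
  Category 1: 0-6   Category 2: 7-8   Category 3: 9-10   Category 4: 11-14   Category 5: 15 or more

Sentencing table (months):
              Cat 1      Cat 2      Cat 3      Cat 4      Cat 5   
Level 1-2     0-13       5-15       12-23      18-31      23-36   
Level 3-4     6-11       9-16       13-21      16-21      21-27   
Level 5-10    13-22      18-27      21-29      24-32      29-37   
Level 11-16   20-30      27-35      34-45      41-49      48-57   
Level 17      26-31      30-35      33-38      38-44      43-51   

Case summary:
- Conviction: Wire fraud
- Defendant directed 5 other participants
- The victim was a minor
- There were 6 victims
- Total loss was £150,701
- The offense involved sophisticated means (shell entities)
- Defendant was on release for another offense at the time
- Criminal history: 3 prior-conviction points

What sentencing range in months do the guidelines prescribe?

Base offense level for wire fraud: 13.
R1 applies: 13 + 1 = 14.
R2 applies: 14 + 2 = 16.
R3 applies (level before this adjustment is 16 ≥ 15, so +4): 16 + 4 = 20.
R4 applies: 20 + 3 = 23.
R5 does not apply.
R6 applies: 23 + 3 = 26.
R7 applies: 26 + 2 = 28.
Level 28 exceeds the maximum of 17; capped at 17.
Final offense level: 17.
Criminal history: 3 prior points → Category 1 (0-6).
Level 17 falls in the 17 band.
Grid: Level 17 × Category 1 = 26-31 months.

26-31 months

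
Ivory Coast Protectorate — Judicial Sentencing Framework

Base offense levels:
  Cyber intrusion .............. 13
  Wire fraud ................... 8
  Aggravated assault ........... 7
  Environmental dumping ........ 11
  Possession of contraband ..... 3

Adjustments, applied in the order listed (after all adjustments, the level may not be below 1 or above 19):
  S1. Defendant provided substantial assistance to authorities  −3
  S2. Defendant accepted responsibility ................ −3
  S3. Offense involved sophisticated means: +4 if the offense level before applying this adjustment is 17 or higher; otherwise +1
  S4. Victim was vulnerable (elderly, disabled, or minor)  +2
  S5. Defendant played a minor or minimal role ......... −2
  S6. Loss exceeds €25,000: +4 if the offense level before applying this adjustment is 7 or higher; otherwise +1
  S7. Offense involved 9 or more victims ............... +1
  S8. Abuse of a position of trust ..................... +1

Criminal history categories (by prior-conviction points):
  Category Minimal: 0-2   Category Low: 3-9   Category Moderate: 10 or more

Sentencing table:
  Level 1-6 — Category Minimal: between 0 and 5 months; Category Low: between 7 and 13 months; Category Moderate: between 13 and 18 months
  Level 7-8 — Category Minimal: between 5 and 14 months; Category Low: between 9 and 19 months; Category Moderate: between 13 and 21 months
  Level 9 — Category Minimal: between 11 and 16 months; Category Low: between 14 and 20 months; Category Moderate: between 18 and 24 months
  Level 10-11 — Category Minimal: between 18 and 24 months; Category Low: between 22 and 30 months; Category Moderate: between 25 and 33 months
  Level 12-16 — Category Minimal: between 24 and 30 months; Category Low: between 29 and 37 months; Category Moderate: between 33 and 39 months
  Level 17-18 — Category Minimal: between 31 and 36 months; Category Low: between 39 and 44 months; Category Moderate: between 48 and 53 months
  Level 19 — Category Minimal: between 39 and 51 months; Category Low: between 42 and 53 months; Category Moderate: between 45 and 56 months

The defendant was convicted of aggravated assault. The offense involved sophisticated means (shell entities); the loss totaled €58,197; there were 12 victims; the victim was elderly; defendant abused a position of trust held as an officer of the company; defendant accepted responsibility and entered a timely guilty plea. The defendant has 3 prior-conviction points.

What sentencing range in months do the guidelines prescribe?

Base offense level for aggravated assault: 7.
S1 does not apply.
S2 applies: 7 − 3 = 4.
S3 applies (level before this adjustment is 4 < 17, so +1): 4 + 1 = 5.
S4 applies: 5 + 2 = 7.
S6 applies (level before this adjustment is 7 ≥ 7, so +4): 7 + 4 = 11.
S7 applies: 11 + 1 = 12.
S8 applies: 12 + 1 = 13.
Final offense level: 13.
Criminal history: 3 prior points → Category Low (3-9).
Level 13 falls in the 12-16 band.
Grid: Level 12-16 × Category Low = 29-37 months.

29-37 months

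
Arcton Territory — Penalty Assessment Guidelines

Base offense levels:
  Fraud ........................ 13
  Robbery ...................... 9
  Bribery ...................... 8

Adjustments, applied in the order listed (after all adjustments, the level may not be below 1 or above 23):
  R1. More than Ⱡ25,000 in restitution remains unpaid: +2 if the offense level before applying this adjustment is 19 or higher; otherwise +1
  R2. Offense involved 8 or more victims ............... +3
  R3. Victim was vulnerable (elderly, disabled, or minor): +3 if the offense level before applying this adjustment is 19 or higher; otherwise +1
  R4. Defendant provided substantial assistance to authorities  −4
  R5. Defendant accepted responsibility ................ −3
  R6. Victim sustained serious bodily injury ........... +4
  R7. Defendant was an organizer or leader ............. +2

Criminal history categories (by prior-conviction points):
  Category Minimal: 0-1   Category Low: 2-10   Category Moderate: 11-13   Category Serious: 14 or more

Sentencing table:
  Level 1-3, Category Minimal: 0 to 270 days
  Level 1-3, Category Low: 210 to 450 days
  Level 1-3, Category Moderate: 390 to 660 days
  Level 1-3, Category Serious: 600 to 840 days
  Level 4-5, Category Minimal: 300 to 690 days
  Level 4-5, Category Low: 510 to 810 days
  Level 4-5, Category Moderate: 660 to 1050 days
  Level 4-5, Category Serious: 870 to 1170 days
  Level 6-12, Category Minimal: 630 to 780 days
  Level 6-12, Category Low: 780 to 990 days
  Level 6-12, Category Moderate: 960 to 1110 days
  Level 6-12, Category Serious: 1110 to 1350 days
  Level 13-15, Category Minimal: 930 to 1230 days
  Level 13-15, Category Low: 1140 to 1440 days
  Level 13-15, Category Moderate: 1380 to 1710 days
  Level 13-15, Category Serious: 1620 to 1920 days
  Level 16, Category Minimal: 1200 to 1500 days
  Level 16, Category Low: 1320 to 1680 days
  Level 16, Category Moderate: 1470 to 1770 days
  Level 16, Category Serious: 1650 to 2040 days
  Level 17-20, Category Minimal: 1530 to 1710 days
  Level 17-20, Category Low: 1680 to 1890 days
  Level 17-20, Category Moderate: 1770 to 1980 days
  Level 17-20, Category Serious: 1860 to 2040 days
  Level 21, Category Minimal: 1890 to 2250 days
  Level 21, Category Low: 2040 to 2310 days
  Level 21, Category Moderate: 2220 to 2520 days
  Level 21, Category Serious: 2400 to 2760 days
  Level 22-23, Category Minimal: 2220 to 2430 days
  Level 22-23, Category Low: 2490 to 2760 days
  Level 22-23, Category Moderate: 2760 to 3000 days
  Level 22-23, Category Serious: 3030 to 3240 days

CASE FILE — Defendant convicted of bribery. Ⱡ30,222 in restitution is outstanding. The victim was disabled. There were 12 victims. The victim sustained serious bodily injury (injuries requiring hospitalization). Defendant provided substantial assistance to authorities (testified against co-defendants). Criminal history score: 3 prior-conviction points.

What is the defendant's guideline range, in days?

1140-1440 days

Base offense level for bribery: 8.
R1 applies (level before this adjustment is 8 < 19, so +1): 8 + 1 = 9.
R2 applies: 9 + 3 = 12.
R3 applies (level before this adjustment is 12 < 19, so +1): 12 + 1 = 13.
R4 applies: 13 − 4 = 9.
R6 applies: 9 + 4 = 13.
R7 does not apply.
Final offense level: 13.
Criminal history: 3 prior points → Category Low (2-10).
Level 13 falls in the 13-15 band.
Grid: Level 13-15 × Category Low = 1140-1440 days.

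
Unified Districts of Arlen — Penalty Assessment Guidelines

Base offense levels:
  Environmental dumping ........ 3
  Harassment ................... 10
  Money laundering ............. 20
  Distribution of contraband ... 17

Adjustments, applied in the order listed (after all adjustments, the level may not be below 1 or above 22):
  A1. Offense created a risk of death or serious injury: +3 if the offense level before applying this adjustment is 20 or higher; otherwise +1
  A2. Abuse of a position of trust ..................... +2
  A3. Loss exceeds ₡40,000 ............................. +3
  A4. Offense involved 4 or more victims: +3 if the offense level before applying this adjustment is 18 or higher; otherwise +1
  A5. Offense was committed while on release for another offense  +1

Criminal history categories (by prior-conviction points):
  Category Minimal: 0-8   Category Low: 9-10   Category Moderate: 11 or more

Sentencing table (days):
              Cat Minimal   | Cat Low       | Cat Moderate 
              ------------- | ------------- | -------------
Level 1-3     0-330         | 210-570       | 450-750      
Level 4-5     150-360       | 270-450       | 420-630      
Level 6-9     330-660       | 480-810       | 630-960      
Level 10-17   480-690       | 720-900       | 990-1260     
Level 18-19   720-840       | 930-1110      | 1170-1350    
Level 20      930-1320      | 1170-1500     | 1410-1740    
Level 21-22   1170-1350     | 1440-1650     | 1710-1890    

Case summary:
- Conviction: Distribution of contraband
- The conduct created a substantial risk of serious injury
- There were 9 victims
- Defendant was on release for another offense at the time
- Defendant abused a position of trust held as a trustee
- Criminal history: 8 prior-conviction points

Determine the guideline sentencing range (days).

1170-1350 days

Base offense level for distribution of contraband: 17.
A1 applies (level before this adjustment is 17 < 20, so +1): 17 + 1 = 18.
A2 applies: 18 + 2 = 20.
A4 applies (level before this adjustment is 20 ≥ 18, so +3): 20 + 3 = 23.
A5 applies: 23 + 1 = 24.
Level 24 exceeds the maximum of 22; capped at 22.
Final offense level: 22.
Criminal history: 8 prior points → Category Minimal (0-8).
Level 22 falls in the 21-22 band.
Grid: Level 21-22 × Category Minimal = 1170-1350 days.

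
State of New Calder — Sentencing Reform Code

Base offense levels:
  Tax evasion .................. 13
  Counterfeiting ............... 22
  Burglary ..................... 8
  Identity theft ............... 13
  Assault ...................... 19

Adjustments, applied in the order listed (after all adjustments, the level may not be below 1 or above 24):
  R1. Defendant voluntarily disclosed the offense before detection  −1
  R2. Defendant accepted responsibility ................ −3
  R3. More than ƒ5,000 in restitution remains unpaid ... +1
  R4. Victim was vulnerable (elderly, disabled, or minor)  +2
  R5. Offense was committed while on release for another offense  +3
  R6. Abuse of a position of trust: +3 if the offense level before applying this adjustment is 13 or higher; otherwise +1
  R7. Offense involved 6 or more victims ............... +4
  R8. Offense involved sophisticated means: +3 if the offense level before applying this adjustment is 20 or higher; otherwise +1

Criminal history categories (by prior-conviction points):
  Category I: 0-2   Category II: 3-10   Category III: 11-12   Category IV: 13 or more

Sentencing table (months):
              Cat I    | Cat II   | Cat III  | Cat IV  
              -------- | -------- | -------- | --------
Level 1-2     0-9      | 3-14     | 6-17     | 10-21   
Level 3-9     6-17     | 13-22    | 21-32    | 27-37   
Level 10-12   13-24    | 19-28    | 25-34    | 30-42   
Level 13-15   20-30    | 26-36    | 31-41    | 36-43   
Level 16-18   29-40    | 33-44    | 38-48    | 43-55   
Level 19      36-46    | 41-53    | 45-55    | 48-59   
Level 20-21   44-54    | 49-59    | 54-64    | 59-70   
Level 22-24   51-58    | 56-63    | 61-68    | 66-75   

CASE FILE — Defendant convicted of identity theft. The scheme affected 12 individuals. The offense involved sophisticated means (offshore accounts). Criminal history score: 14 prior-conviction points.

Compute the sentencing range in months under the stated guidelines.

Base offense level for identity theft: 13.
R1 does not apply.
R2 does not apply.
R3 does not apply.
R5 does not apply.
R7 applies: 13 + 4 = 17.
R8 applies (level before this adjustment is 17 < 20, so +1): 17 + 1 = 18.
Final offense level: 18.
Criminal history: 14 prior points → Category IV (13+).
Level 18 falls in the 16-18 band.
Grid: Level 16-18 × Category IV = 43-55 months.

43-55 months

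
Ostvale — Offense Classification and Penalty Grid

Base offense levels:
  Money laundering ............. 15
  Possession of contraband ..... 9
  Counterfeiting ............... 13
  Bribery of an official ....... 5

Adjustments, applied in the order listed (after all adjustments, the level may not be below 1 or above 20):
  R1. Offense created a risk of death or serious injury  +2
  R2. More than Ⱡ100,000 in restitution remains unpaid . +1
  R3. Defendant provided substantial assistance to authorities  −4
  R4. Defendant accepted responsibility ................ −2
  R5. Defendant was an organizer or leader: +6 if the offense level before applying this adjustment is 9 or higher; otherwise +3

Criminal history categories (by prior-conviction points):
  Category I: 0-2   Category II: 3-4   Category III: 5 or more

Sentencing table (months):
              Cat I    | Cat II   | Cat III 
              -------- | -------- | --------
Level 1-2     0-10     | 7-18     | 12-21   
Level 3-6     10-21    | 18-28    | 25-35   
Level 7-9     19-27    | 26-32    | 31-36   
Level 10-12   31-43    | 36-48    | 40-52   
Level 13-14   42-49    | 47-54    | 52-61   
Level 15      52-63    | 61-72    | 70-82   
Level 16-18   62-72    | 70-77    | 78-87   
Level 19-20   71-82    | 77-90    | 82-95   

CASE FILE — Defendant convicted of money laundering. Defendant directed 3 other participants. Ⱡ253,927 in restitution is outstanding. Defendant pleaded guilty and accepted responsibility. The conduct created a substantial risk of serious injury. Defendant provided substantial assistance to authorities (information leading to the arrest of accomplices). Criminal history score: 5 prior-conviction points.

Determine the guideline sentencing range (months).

Base offense level for money laundering: 15.
R1 applies: 15 + 2 = 17.
R2 applies: 17 + 1 = 18.
R3 applies: 18 − 4 = 14.
R4 applies: 14 − 2 = 12.
R5 applies (level before this adjustment is 12 ≥ 9, so +6): 12 + 6 = 18.
Final offense level: 18.
Criminal history: 5 prior points → Category III (5+).
Level 18 falls in the 16-18 band.
Grid: Level 16-18 × Category III = 78-87 months.

78-87 months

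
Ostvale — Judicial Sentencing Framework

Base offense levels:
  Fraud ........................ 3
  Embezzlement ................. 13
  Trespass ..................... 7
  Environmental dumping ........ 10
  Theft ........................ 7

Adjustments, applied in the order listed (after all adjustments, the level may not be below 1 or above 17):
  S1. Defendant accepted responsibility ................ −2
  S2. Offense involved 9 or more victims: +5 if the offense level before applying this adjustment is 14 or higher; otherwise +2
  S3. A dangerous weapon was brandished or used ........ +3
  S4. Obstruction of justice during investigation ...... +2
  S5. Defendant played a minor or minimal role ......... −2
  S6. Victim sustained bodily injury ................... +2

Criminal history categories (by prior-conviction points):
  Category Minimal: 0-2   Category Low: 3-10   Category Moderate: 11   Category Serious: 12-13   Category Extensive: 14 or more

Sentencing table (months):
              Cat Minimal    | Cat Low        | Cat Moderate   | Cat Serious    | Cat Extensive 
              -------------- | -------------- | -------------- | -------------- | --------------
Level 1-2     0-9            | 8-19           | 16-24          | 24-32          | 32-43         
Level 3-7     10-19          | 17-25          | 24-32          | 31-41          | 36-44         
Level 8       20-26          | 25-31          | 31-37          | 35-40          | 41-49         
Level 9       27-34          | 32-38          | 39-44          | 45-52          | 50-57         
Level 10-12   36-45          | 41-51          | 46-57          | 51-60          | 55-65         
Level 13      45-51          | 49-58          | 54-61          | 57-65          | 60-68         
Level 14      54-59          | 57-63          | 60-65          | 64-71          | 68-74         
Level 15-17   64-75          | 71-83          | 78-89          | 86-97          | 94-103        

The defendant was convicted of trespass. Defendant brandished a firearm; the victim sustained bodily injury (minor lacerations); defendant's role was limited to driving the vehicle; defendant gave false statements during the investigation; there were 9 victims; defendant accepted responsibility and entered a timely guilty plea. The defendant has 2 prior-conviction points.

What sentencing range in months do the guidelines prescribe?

36-45 months

Base offense level for trespass: 7.
S1 applies: 7 − 2 = 5.
S2 applies (level before this adjustment is 5 < 14, so +2): 5 + 2 = 7.
S3 applies: 7 + 3 = 10.
S4 applies: 10 + 2 = 12.
S5 applies: 12 − 2 = 10.
S6 applies: 10 + 2 = 12.
Final offense level: 12.
Criminal history: 2 prior points → Category Minimal (0-2).
Level 12 falls in the 10-12 band.
Grid: Level 10-12 × Category Minimal = 36-45 months.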